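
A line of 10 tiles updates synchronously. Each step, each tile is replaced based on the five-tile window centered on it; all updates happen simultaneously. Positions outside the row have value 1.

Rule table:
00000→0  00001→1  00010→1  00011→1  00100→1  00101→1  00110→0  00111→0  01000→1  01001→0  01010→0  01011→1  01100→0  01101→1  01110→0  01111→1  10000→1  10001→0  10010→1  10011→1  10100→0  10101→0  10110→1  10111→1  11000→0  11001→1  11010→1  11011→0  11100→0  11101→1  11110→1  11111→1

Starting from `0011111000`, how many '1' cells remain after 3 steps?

1101110001
1101000010
1110111111
count of 1: 9

9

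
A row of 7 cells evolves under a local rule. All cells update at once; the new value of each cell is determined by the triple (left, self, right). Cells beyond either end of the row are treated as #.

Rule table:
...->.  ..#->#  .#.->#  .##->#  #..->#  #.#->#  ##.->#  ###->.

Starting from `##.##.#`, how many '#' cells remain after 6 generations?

.######
##.....
.##...#
####.##
...###.
#.##.##
count of #: 5

5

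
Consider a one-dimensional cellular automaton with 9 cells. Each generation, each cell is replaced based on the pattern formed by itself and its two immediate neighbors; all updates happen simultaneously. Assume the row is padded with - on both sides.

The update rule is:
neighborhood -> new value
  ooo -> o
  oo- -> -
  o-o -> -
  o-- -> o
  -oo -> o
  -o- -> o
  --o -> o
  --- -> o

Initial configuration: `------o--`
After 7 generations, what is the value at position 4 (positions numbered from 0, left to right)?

ooooooooo
oooooooo-
ooooooo-o
oooooo--o
ooooo-ooo
oooo--oo-
ooo-ooo-o
position 4 holds o

o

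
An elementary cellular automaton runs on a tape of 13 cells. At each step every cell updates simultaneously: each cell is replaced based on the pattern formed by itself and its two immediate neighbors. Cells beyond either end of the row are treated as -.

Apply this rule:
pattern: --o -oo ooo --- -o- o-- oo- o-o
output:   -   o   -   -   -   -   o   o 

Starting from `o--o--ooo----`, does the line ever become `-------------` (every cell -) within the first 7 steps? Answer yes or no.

------o-o----
-------o-----
-------------
all cells are - at step 3

yes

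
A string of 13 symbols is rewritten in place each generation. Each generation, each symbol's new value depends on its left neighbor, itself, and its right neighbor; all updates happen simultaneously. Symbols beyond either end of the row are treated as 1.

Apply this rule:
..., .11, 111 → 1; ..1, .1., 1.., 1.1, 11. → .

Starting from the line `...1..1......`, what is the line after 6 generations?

........1111.

generation 1: .1......1111.
generation 2: ...1111.111..
generation 3: .1.111..11...
generation 4: ...11...1..1.
generation 5: .1.1..1......
generation 6: ........1111.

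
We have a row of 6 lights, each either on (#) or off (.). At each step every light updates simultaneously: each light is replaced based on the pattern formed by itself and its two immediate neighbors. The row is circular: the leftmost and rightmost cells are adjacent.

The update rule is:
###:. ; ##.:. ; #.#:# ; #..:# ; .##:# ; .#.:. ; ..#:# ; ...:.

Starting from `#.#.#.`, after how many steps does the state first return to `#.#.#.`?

.#.#.#
#.#.#.

2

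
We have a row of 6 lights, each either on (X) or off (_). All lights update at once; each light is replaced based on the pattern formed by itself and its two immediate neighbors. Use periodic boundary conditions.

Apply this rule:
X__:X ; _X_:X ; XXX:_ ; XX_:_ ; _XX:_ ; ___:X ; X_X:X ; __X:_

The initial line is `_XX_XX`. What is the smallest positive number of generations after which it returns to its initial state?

6

X__X__
XX_XX_
__X__X
X_XX_X
_X__X_
_XX_XX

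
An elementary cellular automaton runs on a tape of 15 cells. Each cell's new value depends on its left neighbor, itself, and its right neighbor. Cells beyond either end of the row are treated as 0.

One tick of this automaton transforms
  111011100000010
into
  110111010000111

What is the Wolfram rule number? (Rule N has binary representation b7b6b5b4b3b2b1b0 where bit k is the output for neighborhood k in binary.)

190

position 1: 111 → 1  (bit 7 = 1)
position 2: 110 → 0  (bit 6 = 0)
position 3: 101 → 1  (bit 5 = 1)
position 7: 100 → 1  (bit 4 = 1)
position 0: 011 → 1  (bit 3 = 1)
position 13: 010 → 1  (bit 2 = 1)
position 12: 001 → 1  (bit 1 = 1)
position 8: 000 → 0  (bit 0 = 0)
bits b7..b0 = 10111110 = 190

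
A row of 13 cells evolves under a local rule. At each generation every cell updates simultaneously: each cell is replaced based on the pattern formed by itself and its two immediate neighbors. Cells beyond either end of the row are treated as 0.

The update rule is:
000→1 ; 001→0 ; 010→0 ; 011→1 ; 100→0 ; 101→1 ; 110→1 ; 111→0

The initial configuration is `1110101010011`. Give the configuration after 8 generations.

1011010100011
0111101001011
0100110000111
0000110110101
1110111111010
1011100001100
0110101101101
0111011111110

0111011111110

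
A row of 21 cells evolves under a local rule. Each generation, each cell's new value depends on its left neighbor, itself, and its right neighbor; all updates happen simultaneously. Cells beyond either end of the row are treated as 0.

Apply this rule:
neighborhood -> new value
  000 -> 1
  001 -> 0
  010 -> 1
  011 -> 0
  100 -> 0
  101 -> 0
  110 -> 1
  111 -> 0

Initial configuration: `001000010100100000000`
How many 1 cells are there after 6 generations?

101011010100101111111
101001010100100000001
101001010100101111101
101001010100100000101
101001010100101110101
101001010100100010101
count of 1: 9

9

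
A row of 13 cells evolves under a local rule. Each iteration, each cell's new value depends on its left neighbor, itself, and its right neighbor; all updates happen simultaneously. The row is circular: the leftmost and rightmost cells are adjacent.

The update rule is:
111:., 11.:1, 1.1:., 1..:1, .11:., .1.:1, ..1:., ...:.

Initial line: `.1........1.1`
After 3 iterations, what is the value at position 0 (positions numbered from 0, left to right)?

1

.11.......1.1
..11......1.1
1..11.....1.1
position 0 holds 1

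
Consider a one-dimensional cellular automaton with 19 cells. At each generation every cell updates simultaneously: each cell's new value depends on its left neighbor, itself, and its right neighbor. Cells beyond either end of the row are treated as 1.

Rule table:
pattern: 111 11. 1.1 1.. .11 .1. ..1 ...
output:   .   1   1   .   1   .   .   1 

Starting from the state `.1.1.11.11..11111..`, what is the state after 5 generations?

1.1.111111..1...1..
11.11....1....1....
.1111.11...11...11.
11..1111.1.11.1.111
.1..1..11.1111.11..

.1..1..11.1111.11..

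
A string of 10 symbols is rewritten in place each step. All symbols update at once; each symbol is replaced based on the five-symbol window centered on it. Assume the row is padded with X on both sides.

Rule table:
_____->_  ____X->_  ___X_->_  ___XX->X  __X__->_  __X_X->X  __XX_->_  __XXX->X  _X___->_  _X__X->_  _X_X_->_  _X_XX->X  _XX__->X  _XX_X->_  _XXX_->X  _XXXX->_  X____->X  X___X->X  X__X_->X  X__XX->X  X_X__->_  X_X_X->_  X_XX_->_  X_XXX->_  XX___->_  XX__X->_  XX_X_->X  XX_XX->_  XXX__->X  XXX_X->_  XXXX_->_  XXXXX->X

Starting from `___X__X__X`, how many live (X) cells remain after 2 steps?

_X___X__XX
X__X___XX_
count of X: 4

4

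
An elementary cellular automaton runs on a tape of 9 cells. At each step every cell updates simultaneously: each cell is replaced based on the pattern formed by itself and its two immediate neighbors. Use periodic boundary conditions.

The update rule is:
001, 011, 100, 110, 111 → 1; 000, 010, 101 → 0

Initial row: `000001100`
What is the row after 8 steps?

101111111

step 1: 000011110
step 2: 000111111
step 3: 101111111
step 4: 101111111  (fixed point — unchanged through step 8)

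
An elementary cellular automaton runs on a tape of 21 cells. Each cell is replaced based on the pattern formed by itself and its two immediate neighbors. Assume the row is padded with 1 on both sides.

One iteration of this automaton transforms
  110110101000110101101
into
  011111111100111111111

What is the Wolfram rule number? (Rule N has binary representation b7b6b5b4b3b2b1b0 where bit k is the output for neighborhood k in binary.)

124

position 0: 111 → 0  (bit 7 = 0)
position 1: 110 → 1  (bit 6 = 1)
position 2: 101 → 1  (bit 5 = 1)
position 9: 100 → 1  (bit 4 = 1)
position 3: 011 → 1  (bit 3 = 1)
position 6: 010 → 1  (bit 2 = 1)
position 11: 001 → 0  (bit 1 = 0)
position 10: 000 → 0  (bit 0 = 0)
bits b7..b0 = 01111100 = 124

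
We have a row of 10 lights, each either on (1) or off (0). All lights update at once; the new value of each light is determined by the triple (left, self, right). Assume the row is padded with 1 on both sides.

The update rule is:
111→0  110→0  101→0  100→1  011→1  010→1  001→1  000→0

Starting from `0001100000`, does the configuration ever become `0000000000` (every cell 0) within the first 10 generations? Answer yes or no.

generation 1: 1011010001
generation 2: 0010011011
generation 3: 1111110010
generation 4: 0000001110
generation 5: 1000011000
generation 6: 0100110101
generation 7: 0111100101
generation 8: 0100011101
generation 9: 0110110001
generation 10: 0100101011
generation 10 is 0100101011, still not uniform 0

no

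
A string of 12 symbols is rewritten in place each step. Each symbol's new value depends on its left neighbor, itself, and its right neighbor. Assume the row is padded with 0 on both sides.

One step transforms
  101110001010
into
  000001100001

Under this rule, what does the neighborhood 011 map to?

At position 2 the neighborhood is 011; the next row has 0 there.

0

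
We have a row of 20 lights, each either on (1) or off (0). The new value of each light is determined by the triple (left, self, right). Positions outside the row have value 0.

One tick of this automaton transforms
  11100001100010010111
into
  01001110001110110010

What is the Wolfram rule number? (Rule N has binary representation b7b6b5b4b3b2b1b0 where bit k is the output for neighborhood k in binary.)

135

position 1: 111 → 1  (bit 7 = 1)
position 2: 110 → 0  (bit 6 = 0)
position 16: 101 → 0  (bit 5 = 0)
position 3: 100 → 0  (bit 4 = 0)
position 0: 011 → 0  (bit 3 = 0)
position 12: 010 → 1  (bit 2 = 1)
position 6: 001 → 1  (bit 1 = 1)
position 4: 000 → 1  (bit 0 = 1)
bits b7..b0 = 10000111 = 135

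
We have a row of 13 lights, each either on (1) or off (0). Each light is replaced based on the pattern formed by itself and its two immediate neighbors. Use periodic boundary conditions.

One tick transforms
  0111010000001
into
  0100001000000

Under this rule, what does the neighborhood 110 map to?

0

At position 3 the neighborhood is 110; the next row has 0 there.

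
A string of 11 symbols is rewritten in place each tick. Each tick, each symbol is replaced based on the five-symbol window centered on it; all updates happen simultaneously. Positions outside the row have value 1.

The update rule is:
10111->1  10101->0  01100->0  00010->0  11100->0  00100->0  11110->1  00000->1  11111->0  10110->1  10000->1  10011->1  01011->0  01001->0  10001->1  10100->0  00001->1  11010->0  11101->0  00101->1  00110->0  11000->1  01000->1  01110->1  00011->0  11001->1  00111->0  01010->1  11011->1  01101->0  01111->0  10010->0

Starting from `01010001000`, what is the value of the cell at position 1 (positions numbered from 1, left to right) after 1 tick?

0

00101100110
position 1 holds 0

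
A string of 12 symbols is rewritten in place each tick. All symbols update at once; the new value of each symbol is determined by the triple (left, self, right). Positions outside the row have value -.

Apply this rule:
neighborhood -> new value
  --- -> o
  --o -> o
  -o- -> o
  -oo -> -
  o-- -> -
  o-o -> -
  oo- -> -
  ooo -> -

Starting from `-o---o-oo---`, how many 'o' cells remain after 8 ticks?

2

oo-ooo----oo
-------ooo--
ooooooo----o
--------oooo
oooooooo----
---------ooo
ooooooooo---
----------oo
count of o: 2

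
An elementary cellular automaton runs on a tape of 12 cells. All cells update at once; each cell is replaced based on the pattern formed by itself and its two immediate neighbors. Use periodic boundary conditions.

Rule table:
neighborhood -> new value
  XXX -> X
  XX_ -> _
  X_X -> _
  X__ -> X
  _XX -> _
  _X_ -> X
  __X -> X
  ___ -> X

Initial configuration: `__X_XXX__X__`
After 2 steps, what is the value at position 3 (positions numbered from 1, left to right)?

XXX__X_XXXXX
XX_XXX__XXXX
position 3 holds _

_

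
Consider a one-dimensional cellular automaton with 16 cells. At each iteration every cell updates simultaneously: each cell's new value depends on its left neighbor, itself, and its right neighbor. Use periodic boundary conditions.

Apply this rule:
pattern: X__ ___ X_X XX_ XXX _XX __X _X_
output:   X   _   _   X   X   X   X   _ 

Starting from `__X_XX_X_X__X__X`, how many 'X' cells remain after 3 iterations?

XX__XX____XX_XX_
XXXXXXX__XXX_XX_
XXXXXXXXXXXX_XX_
count of X: 14

14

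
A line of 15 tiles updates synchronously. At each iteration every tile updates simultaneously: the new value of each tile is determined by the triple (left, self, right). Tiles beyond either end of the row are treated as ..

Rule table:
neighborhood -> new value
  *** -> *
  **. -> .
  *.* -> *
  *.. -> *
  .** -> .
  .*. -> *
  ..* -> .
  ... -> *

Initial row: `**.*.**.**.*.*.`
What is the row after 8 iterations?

*.**..*.**.*..*

..***..*..*****
*..*.*.**..***.
**.****..*..*.*
..*.**.*.**.***
*.**..***..*.*.
**..*..*.*.****
..*.**.****.**.
*.**..*.**.*..*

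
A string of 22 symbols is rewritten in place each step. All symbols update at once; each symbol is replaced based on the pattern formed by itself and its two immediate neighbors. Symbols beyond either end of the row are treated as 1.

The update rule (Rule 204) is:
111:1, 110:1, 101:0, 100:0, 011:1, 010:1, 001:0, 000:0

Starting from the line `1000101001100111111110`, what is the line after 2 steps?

1000101001100111111110

step 1: 1000101001100111111110  (fixed point — unchanged through step 2)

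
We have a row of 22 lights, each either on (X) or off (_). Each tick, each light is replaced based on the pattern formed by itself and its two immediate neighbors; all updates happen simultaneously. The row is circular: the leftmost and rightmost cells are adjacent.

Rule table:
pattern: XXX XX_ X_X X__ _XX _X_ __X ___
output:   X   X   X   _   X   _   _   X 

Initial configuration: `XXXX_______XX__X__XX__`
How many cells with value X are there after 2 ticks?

18

XXXX_XXXXX_XX_____XX__
XXXXXXXXXXXXX_XXX_XX__
count of X: 18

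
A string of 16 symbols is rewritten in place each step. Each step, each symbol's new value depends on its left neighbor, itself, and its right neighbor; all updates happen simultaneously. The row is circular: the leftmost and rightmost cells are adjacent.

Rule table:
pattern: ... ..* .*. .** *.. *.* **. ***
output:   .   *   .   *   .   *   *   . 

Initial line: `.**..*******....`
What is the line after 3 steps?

***.**.....*....
*.****....*....*
***..*...*....**

***..*...*....**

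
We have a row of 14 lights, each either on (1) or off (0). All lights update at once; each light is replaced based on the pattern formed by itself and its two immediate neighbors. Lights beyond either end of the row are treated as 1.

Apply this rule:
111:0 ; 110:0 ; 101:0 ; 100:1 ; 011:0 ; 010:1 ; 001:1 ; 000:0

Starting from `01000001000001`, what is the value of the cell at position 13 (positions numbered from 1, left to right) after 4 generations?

0

generation 1: 01100011100010
generation 2: 00010100010110
generation 3: 10110110110000
generation 4: 00000000001001
position 13 holds 0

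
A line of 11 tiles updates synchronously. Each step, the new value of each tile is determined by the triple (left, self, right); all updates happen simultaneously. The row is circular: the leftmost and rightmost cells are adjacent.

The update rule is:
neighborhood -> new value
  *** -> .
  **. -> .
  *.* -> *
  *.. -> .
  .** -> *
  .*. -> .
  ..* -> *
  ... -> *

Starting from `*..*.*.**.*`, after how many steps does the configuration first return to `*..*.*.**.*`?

..*.*.**.**
.*.*.**.**.
*.*.**.**..
.*.**.**..*
*.**.**..*.
.**.**..*.*
**.**..*.*.
*.**..*.*.*
.**..*.*.**
**..*.*.**.
*..*.*.**.*

11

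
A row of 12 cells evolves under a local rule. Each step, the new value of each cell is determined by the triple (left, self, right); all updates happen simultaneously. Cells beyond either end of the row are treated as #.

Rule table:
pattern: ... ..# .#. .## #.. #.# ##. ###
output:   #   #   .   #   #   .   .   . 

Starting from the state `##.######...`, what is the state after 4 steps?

####.######.

...#.....###
###.######..
....#.....##
####.######.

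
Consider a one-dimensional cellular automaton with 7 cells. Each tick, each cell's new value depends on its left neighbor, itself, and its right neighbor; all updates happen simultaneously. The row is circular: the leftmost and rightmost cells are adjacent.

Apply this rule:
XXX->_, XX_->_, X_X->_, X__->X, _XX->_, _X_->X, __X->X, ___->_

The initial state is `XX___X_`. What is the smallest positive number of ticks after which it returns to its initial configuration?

tick 1: __X_XX_
tick 2: _XX___X
tick 3: ___X_XX
tick 4: X_XX___
tick 5: X___X_X
tick 6: _X_XX__
tick 7: XX___X_

7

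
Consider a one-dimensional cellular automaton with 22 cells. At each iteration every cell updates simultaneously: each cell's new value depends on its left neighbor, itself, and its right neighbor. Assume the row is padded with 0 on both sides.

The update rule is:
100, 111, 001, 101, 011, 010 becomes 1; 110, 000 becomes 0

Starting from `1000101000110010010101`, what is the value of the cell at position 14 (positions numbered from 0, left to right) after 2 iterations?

1101111101101111111111
1011111011011111111110
position 14 holds 1

1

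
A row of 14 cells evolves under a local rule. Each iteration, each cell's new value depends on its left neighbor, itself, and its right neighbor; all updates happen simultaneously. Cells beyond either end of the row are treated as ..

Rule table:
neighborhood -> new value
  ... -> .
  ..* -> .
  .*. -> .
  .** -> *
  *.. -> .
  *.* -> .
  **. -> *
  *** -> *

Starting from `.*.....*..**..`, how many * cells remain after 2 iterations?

2

..........**..
..........**..
count of *: 2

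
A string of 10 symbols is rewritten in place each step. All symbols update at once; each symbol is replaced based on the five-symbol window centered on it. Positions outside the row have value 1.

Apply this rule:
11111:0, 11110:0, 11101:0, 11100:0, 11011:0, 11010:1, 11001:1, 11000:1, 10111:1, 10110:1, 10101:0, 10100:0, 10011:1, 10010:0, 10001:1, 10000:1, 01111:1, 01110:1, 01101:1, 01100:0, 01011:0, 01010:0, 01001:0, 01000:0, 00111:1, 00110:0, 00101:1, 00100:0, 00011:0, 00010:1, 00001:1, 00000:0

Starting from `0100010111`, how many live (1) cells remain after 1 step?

1001110110
count of 1: 6

6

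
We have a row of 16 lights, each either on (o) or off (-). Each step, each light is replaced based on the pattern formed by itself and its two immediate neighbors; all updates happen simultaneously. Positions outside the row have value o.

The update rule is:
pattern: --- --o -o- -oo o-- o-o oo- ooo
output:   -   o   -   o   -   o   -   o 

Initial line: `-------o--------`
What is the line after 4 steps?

step 1: ------o--------o
step 2: -----o--------oo
step 3: ----o--------ooo
step 4: ---o--------oooo

---o--------oooo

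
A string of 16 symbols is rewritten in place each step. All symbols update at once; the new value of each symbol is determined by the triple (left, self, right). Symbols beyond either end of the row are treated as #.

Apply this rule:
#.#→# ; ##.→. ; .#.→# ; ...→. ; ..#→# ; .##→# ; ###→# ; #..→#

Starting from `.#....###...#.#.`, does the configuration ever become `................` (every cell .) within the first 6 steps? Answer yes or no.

###..###.#.#####
##.####.########
#.####.#########
.####.##########
####.###########
###.############
step 6 is ###.############, still not uniform .

no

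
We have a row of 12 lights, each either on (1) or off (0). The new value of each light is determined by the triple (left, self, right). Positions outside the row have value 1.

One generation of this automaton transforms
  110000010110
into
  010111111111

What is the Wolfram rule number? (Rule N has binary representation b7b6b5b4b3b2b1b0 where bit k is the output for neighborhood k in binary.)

111

position 0: 111 → 0  (bit 7 = 0)
position 1: 110 → 1  (bit 6 = 1)
position 8: 101 → 1  (bit 5 = 1)
position 2: 100 → 0  (bit 4 = 0)
position 9: 011 → 1  (bit 3 = 1)
position 7: 010 → 1  (bit 2 = 1)
position 6: 001 → 1  (bit 1 = 1)
position 3: 000 → 1  (bit 0 = 1)
bits b7..b0 = 01101111 = 111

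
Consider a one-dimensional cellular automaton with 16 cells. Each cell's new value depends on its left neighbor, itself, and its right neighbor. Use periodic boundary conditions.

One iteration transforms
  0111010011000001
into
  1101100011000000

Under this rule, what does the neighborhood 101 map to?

1

At position 0 the neighborhood is 101; the next row has 1 there.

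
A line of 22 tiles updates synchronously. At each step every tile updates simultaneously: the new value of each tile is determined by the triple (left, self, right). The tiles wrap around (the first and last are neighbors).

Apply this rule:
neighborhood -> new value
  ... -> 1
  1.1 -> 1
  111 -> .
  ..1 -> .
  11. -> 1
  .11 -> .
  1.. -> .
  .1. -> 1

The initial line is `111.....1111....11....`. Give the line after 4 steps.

.111...11.11..1.1.....

..1.111....1.11..1.11.
1.11..1.11.11.1..11.1.
11.1..11.11.111...1111
.111...11.11..1.1.....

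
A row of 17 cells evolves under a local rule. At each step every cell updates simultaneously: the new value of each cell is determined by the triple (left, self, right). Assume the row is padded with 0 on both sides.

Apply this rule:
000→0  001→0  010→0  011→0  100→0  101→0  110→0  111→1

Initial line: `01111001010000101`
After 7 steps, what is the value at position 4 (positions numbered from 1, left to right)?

0

00110000000000000
00000000000000000
00000000000000000  (fixed point — unchanged through step 7)
position 4 holds 0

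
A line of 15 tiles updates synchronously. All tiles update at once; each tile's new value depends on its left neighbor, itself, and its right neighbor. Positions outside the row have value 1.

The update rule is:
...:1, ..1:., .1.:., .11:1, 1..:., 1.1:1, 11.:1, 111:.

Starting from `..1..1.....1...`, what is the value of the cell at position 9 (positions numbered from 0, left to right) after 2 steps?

.......111...1.
.11111.1.1.1..1
position 9 holds 1

1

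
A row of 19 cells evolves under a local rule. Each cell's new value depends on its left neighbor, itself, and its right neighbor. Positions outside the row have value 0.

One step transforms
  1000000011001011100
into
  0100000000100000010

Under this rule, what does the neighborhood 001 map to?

0

At position 7 the neighborhood is 001; the next row has 0 there.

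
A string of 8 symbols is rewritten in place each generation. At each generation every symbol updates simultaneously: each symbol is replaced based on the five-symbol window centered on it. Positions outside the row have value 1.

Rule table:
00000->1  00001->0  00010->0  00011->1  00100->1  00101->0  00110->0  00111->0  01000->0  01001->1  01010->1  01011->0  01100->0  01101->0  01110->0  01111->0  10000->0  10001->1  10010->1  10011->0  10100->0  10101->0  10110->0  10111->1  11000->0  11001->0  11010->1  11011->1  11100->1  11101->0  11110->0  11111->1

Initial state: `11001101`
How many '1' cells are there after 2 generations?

01000011
10000100
count of 1: 2

2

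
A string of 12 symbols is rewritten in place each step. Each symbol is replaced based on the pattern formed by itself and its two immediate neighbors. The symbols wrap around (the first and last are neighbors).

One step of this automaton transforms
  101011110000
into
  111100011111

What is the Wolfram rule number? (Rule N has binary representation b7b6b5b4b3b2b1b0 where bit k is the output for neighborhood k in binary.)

119

position 5: 111 → 0  (bit 7 = 0)
position 7: 110 → 1  (bit 6 = 1)
position 1: 101 → 1  (bit 5 = 1)
position 8: 100 → 1  (bit 4 = 1)
position 4: 011 → 0  (bit 3 = 0)
position 0: 010 → 1  (bit 2 = 1)
position 11: 001 → 1  (bit 1 = 1)
position 9: 000 → 1  (bit 0 = 1)
bits b7..b0 = 01110111 = 119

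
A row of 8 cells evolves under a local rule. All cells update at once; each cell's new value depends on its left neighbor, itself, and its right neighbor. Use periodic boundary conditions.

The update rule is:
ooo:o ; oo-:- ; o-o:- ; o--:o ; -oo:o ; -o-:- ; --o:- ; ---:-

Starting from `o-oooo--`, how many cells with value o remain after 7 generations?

--ooo-o-
--oo---o
o-o-o---
-----o--
------o-
-------o
o-------
count of o: 1

1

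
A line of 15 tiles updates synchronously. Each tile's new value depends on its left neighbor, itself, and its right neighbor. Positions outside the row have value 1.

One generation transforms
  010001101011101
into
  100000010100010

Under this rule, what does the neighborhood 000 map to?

At position 3 the neighborhood is 000; the next row has 0 there.

0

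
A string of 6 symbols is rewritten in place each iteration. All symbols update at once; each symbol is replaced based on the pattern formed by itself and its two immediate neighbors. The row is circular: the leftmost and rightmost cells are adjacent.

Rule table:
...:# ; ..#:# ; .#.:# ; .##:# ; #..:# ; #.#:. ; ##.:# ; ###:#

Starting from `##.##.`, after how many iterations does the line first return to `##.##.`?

1

##.##.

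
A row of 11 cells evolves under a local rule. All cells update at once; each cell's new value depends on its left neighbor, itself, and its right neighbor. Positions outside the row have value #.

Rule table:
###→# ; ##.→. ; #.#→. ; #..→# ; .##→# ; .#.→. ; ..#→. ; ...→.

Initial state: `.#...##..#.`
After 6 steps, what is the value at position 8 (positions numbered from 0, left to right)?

.

..#..#.#...
#..#....#..
.#..#....#.
..#..#.....
#..#..#....
.#..#..#...
position 8 holds .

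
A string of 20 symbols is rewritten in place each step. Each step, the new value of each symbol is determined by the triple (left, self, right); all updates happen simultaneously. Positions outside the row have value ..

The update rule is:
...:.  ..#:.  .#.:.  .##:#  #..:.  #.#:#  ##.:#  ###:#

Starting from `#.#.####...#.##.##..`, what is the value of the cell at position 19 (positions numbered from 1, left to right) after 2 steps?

step 1: .#.#####....######..
step 2: ..######....######..
position 19 holds .

.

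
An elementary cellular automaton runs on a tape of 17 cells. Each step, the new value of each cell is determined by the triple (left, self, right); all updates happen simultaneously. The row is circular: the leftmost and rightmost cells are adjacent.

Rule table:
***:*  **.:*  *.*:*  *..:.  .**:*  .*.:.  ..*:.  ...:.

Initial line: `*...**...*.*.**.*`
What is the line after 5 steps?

*...**.....******

*...**....*.*****
*...**.....******
*...**.....******  (fixed point — unchanged through step 5)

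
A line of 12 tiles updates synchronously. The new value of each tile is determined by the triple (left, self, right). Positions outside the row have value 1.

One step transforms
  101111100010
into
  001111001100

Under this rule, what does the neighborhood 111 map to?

1

At position 3 the neighborhood is 111; the next row has 1 there.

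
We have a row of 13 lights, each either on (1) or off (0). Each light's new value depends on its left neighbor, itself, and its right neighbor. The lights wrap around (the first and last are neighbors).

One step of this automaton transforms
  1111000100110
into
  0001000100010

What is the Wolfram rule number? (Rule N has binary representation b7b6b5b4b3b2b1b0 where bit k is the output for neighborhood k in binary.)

68

position 1: 111 → 0  (bit 7 = 0)
position 3: 110 → 1  (bit 6 = 1)
position 12: 101 → 0  (bit 5 = 0)
position 4: 100 → 0  (bit 4 = 0)
position 0: 011 → 0  (bit 3 = 0)
position 7: 010 → 1  (bit 2 = 1)
position 6: 001 → 0  (bit 1 = 0)
position 5: 000 → 0  (bit 0 = 0)
bits b7..b0 = 01000100 = 68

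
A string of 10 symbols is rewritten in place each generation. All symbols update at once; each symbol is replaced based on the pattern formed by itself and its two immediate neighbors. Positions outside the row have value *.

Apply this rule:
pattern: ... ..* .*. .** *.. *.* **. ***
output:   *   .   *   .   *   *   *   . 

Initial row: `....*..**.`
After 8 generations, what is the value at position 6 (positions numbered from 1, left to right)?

*

***.**..**
..**.**...
*..**.***.
**..**..**
.**..**...
*.**..***.
**.**...**
.**.***...
position 6 holds *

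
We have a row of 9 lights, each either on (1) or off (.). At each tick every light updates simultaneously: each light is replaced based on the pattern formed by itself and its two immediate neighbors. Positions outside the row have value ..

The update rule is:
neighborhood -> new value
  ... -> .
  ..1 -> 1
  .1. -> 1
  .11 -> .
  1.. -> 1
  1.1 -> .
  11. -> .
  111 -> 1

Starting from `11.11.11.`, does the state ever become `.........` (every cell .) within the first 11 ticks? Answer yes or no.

........1
.......11
......1..
.....111.
....1.1.1
...11.1.1
..1...1.1
.111.11.1
1.1.....1
1.11...11
1...1.1..
tick 11 is 1...1.1.., still not uniform .

no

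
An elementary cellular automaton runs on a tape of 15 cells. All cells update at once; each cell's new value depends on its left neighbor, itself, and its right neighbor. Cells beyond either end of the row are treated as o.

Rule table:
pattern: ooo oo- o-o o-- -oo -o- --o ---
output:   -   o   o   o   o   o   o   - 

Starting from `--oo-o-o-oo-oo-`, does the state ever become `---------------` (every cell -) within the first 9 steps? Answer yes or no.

yes

step 1: ooooooooooooooo
step 2: ---------------
all cells are - at step 2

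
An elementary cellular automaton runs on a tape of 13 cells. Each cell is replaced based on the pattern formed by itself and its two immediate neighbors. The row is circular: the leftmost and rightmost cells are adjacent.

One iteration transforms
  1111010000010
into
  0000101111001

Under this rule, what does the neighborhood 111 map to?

At position 1 the neighborhood is 111; the next row has 0 there.

0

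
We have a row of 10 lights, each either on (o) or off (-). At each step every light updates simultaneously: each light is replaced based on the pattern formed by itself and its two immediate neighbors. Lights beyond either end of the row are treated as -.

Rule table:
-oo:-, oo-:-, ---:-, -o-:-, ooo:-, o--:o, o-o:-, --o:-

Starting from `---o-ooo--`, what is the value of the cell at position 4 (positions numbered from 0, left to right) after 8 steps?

-

--------o-
---------o
----------
----------  (fixed point — unchanged through step 8)
position 4 holds -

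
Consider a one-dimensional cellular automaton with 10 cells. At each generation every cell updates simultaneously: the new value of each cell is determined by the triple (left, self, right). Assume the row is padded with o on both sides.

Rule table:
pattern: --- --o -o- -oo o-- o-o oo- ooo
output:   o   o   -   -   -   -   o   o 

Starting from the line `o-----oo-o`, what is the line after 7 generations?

o-o-o---o-

generation 1: o-oooo-o--
generation 2: o--ooo---o
generation 3: o-o-oo-oo-
generation 4: o----o--o-
generation 5: o-ooo--o--
generation 6: o--oo-o--o
generation 7: o-o-o---o-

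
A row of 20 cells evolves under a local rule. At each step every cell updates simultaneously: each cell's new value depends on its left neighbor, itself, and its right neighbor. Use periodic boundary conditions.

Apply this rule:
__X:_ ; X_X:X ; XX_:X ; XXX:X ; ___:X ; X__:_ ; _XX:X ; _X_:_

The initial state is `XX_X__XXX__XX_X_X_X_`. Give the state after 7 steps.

XXXXXXXXX__XXXXXXXXX

step 1: XXX___XXX__XXX_X_X_X
step 2: XXX_X_XXX__XXXX_X_XX
step 3: XXXX_XXXX__XXXXX_XXX
step 4: XXXXXXXXX__XXXXXXXXX
step 5: XXXXXXXXX__XXXXXXXXX  (fixed point — unchanged through step 7)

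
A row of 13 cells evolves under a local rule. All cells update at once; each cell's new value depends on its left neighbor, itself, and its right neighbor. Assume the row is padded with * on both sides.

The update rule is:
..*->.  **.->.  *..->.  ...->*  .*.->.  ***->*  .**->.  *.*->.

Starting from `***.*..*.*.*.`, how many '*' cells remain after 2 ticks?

10

**...........
*..*********.
count of *: 10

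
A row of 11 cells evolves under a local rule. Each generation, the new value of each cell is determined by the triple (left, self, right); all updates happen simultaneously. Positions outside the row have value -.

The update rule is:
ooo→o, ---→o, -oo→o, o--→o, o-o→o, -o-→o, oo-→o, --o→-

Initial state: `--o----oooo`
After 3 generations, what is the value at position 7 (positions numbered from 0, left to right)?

o

generation 1: o-oooo-oooo
generation 2: ooooooooooo
generation 3: ooooooooooo
position 7 holds o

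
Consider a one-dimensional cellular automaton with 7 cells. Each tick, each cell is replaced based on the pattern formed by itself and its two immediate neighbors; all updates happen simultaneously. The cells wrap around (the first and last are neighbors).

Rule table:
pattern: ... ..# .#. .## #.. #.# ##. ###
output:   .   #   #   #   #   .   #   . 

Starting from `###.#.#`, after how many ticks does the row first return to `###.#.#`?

..#.#.#
###.#.#

2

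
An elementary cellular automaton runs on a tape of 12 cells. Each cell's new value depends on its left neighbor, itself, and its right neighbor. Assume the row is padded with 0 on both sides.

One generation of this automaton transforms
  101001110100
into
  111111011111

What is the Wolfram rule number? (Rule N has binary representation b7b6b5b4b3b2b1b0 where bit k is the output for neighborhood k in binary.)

127

position 6: 111 → 0  (bit 7 = 0)
position 7: 110 → 1  (bit 6 = 1)
position 1: 101 → 1  (bit 5 = 1)
position 3: 100 → 1  (bit 4 = 1)
position 5: 011 → 1  (bit 3 = 1)
position 0: 010 → 1  (bit 2 = 1)
position 4: 001 → 1  (bit 1 = 1)
position 11: 000 → 1  (bit 0 = 1)
bits b7..b0 = 01111111 = 127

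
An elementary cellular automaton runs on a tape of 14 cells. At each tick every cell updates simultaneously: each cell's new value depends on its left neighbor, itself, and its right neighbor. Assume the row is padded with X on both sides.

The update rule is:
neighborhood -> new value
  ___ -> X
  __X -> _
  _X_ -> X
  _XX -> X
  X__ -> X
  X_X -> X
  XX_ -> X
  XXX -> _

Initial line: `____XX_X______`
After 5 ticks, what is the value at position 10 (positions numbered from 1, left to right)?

_

XXX_XXXXXXXXX_
__XXX_______XX
X_X_XXXXXXX_X_
XXXXX_____XXXX
____XXXXX_X___
position 10 holds _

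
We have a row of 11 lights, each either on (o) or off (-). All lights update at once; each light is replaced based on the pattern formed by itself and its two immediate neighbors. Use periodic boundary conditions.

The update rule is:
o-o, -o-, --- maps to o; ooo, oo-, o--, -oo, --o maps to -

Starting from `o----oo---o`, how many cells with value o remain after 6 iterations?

--oo----o--
o----oo-o-o
--oo---ooo-
o----o-----
o-oo-o-ooo-
oo--ooo---o
count of o: 6

6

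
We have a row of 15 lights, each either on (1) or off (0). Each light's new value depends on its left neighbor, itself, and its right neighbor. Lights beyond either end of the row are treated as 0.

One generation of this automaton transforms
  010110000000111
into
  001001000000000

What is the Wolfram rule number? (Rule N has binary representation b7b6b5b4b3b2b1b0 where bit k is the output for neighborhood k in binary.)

48

position 13: 111 → 0  (bit 7 = 0)
position 4: 110 → 0  (bit 6 = 0)
position 2: 101 → 1  (bit 5 = 1)
position 5: 100 → 1  (bit 4 = 1)
position 3: 011 → 0  (bit 3 = 0)
position 1: 010 → 0  (bit 2 = 0)
position 0: 001 → 0  (bit 1 = 0)
position 6: 000 → 0  (bit 0 = 0)
bits b7..b0 = 00110000 = 48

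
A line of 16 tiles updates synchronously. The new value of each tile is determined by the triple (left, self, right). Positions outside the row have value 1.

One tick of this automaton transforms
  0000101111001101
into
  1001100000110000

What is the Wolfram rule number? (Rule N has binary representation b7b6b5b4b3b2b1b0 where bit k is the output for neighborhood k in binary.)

position 7: 111 → 0  (bit 7 = 0)
position 9: 110 → 0  (bit 6 = 0)
position 5: 101 → 0  (bit 5 = 0)
position 0: 100 → 1  (bit 4 = 1)
position 6: 011 → 0  (bit 3 = 0)
position 4: 010 → 1  (bit 2 = 1)
position 3: 001 → 1  (bit 1 = 1)
position 1: 000 → 0  (bit 0 = 0)
bits b7..b0 = 00010110 = 22

22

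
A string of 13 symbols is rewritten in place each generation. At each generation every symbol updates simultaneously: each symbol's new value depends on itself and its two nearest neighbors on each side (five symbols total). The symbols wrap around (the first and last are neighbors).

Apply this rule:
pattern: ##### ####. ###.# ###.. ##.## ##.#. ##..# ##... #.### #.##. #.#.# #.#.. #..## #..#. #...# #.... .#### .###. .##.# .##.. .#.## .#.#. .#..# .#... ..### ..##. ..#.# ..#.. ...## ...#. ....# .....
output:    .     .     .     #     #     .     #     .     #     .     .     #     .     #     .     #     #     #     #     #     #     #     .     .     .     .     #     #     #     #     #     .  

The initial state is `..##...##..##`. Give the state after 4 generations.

#..#..#.##..#
####.###.##..
.#..###.#.##.
##...#...#.##

##...#...#.##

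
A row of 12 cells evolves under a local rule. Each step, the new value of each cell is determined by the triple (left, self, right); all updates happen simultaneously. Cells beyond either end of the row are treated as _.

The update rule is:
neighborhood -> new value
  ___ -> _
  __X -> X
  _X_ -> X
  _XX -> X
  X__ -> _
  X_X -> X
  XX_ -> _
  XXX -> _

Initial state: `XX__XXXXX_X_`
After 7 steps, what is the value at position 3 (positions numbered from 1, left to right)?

X__XX____XX_
X_XX____XX__
XXX____XX___
X_____XX____
X____XX_____
X___XX______
X__XX_______
position 3 holds _

_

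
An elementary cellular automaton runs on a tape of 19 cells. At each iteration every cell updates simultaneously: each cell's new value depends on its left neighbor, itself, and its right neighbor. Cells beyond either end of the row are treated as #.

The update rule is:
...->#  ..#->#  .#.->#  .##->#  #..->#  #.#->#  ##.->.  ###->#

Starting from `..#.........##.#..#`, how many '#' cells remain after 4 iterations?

18

#############.#####
############.######
###########.#######
##########.########
count of #: 18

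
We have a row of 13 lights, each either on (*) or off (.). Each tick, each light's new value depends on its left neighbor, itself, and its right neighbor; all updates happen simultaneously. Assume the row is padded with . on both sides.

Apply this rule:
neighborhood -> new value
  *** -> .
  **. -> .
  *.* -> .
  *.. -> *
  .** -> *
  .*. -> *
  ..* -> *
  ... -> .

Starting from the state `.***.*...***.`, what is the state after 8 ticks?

*.*.*.*......

**...**.**..*
*.*.**..*.***
*.*.*.***.*..
*.*.*.*...**.
*.*.*.**.**.*
*.*.*.*..*..*
*.*.*.*******
*.*.*.*......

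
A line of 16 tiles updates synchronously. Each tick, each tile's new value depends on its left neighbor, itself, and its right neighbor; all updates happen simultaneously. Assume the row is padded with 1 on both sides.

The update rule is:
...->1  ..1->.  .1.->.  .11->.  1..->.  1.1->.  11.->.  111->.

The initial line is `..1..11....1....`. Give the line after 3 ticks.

........11...11.

........11...11.
.111111....1....
........11...11.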